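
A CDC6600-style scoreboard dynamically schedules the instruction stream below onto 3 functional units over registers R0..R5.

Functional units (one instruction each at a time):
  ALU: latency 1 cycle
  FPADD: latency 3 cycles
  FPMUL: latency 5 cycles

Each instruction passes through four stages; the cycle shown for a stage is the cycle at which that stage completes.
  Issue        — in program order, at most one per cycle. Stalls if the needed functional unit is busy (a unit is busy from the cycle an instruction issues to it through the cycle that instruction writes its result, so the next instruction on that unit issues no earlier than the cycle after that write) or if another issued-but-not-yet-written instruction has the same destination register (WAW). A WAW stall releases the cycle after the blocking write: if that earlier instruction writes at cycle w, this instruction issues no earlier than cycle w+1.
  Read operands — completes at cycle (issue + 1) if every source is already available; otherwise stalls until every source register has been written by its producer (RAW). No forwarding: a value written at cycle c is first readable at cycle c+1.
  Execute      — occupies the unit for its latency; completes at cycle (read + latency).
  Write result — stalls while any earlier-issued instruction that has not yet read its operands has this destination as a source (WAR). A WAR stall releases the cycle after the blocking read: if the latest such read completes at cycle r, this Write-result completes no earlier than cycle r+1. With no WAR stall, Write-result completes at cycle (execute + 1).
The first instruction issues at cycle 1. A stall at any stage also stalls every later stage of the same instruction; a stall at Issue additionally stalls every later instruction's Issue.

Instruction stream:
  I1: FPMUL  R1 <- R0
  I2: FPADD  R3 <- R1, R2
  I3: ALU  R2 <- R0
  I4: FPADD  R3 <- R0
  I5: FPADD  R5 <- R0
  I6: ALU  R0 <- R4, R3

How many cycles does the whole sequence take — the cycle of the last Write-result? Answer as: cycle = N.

cycle = 25

1) issue 1, read 2, done 7, write 8
2) issue 2, read 9, done 12, write 13  <RAW R1: wait I1 write@8>
3) issue 3, read 4, done 5, write 10  <WAR R2: wait I2 read@9>
4) issue 14, read 15, done 18, write 19  <struct: FPADD busy until I2 writes@13>
5) issue 20, read 21, done 24, write 25  <struct: FPADD busy until I4 writes@19>
6) issue 21, read 22, done 23, write 24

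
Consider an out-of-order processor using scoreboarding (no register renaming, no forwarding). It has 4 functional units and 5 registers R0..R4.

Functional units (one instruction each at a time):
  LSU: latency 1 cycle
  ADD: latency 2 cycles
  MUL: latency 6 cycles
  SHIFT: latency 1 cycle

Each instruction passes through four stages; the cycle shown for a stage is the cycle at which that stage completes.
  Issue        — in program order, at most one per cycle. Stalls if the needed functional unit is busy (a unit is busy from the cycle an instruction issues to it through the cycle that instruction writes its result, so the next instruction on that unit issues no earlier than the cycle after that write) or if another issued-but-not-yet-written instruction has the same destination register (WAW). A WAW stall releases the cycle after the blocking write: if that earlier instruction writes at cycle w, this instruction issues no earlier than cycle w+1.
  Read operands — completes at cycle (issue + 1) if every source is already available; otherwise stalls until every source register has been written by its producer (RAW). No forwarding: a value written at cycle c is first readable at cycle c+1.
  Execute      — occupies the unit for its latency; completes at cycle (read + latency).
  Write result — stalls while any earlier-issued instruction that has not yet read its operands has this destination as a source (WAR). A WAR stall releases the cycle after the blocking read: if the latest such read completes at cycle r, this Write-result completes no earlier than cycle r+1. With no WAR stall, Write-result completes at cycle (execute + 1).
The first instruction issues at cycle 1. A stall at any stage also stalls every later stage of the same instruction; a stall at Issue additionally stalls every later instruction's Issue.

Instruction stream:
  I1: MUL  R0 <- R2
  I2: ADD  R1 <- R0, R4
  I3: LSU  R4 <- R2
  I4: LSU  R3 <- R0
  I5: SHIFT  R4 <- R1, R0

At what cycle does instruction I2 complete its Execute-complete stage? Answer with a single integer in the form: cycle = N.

[I1] 1/2/8/9
[I2] 2/10/12/13  (RAW R0: wait I1 write@9)
[I3] 3/4/5/11  (WAR R4: wait I2 read@10)
[I4] 12/13/14/15  (struct: LSU busy until I3 writes@11)
[I5] 13/14/15/16

cycle = 12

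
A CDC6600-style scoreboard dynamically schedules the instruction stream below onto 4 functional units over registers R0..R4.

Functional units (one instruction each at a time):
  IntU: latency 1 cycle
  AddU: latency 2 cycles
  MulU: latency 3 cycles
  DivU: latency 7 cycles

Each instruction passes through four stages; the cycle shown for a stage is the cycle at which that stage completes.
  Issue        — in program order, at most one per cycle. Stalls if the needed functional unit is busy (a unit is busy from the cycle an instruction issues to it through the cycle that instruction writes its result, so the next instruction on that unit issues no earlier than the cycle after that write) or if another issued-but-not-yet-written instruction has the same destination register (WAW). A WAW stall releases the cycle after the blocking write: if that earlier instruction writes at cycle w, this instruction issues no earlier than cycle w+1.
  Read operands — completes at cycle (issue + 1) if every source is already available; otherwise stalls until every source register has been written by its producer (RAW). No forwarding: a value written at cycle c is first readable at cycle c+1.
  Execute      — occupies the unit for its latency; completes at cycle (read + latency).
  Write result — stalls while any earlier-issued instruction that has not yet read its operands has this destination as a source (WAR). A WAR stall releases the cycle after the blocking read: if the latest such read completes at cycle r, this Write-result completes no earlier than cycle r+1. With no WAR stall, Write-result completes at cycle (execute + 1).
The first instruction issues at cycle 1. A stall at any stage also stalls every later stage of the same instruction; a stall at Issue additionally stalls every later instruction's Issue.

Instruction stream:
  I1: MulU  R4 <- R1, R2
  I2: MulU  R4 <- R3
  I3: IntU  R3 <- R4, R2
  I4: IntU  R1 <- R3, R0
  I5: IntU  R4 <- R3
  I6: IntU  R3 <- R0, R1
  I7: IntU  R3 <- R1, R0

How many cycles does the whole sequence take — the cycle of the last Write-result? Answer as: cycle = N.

cycle = 31

1) issue 1, read 2, done 5, write 6
2) issue 7, read 8, done 11, write 12  <struct: MulU busy until I1 writes@6>
3) issue 8, read 13, done 14, write 15  <RAW R4: wait I2 write@12>
4) issue 16, read 17, done 18, write 19  <struct: IntU busy until I3 writes@15>
5) issue 20, read 21, done 22, write 23  <struct: IntU busy until I4 writes@19>
6) issue 24, read 25, done 26, write 27  <struct: IntU busy until I5 writes@23>
7) issue 28, read 29, done 30, write 31  <struct: IntU busy until I6 writes@27>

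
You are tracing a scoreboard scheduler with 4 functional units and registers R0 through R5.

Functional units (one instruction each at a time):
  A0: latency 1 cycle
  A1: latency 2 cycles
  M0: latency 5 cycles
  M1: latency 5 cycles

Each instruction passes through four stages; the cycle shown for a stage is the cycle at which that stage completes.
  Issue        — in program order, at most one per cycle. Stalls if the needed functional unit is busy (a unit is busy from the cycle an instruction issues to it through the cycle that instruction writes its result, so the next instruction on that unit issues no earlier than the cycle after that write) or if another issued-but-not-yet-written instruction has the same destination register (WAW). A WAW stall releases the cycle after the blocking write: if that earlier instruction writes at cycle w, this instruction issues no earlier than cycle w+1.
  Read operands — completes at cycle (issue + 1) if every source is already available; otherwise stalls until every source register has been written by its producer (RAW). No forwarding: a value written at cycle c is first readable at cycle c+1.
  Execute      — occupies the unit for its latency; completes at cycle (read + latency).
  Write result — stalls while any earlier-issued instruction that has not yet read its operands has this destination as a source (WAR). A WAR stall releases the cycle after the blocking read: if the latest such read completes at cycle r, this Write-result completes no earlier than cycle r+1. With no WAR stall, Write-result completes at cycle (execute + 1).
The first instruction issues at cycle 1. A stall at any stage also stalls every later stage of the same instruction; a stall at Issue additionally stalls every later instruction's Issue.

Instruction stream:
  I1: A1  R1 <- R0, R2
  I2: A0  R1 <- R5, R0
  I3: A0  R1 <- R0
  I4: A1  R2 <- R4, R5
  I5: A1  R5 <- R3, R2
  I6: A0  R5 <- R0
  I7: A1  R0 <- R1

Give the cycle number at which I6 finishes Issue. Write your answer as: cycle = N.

cycle 1: I1 issues→A1
cycle 2: I1 reads
cycle 4: I1 exec-done
cycle 5: I1 writes R1
cycle 6: I2 issues→A0
cycle 7: I2 reads
cycle 8: I2 exec-done
cycle 9: I2 writes R1
cycle 10: I3 issues→A0
cycle 11: I3 reads · I4 issues→A1
cycle 12: I3 exec-done · I4 reads
cycle 13: I3 writes R1
cycle 14: I4 exec-done
cycle 15: I4 writes R2
cycle 16: I5 issues→A1
cycle 17: I5 reads
cycle 19: I5 exec-done
cycle 20: I5 writes R5
cycle 21: I6 issues→A0
cycle 22: I6 reads · I7 issues→A1
cycle 23: I6 exec-done · I7 reads
cycle 24: I6 writes R5
cycle 25: I7 exec-done
cycle 26: I7 writes R0

cycle = 21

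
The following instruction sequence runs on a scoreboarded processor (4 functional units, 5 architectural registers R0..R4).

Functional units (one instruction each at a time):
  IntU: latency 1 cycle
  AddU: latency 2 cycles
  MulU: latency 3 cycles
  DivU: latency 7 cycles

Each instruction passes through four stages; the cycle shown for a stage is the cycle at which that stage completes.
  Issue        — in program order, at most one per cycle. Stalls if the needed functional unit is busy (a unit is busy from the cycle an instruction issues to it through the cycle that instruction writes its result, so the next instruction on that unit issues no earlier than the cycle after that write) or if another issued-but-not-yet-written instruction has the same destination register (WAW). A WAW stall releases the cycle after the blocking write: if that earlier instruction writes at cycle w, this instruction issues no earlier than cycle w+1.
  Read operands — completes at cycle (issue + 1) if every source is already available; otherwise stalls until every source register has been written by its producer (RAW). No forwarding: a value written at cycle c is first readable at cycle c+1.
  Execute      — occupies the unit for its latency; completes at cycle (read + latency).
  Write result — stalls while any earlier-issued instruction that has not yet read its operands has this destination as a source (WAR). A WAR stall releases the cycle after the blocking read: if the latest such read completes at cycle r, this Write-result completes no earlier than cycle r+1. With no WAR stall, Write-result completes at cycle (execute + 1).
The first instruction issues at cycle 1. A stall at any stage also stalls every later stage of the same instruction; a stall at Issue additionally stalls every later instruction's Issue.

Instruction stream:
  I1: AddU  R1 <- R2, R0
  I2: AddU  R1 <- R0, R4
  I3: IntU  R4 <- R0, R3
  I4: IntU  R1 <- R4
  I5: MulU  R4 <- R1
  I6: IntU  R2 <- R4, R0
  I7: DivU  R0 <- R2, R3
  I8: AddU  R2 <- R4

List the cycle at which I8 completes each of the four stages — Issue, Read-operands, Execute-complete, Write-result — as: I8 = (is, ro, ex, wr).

I8 = (23, 24, 26, 27)

cycle 1: I1 dispatched to AddU
cycle 2: I1 operands ready
cycle 4: I1 complete
cycle 5: R1←I1
cycle 6: I2 dispatched to AddU
cycle 7: I2 operands ready, I3 dispatched to IntU
cycle 8: I3 operands ready
cycle 9: I2 complete, I3 complete
cycle 10: R1←I2, R4←I3
cycle 11: I4 dispatched to IntU
cycle 12: I4 operands ready, I5 dispatched to MulU
cycle 13: I4 complete
cycle 14: R1←I4
cycle 15: I5 operands ready, I6 dispatched to IntU
cycle 16: I7 dispatched to DivU
cycle 18: I5 complete
cycle 19: R4←I5
cycle 20: I6 operands ready
cycle 21: I6 complete
cycle 22: R2←I6
cycle 23: I7 operands ready, I8 dispatched to AddU
cycle 24: I8 operands ready
cycle 26: I8 complete
cycle 27: R2←I8
cycle 30: I7 complete
cycle 31: R0←I7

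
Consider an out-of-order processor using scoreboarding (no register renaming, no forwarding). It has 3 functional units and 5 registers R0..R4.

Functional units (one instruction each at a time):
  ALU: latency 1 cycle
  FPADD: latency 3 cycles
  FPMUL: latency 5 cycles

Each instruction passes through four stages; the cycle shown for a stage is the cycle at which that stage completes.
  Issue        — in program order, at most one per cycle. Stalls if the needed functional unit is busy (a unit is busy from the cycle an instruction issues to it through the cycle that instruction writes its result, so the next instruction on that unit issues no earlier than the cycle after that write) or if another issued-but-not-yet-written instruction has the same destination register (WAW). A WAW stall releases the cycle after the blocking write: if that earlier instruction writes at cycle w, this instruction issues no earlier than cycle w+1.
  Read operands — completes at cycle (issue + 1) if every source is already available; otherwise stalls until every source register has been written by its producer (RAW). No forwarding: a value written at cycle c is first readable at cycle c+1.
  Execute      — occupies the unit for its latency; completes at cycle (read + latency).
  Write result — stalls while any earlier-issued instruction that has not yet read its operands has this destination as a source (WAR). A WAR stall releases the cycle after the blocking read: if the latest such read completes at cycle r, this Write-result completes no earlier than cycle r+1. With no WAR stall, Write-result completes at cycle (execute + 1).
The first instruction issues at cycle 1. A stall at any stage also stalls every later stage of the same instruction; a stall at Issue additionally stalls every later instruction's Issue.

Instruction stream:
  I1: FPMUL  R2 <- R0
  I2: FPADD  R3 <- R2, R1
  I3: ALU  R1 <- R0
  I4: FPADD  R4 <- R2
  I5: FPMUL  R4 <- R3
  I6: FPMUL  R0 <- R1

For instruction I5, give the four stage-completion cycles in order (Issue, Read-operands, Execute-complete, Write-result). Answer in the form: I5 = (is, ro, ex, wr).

I5 = (20, 21, 26, 27)

[1] I1→FPMUL
[2] I1 RO, I2→FPADD
[3] I3→ALU
[4] I3 RO
[5] I3 EX
[7] I1 EX
[8] I1 WR R2
[9] I2 RO
[10] I3 WR R1
[12] I2 EX
[13] I2 WR R3
[14] I4→FPADD
[15] I4 RO
[18] I4 EX
[19] I4 WR R4
[20] I5→FPMUL
[21] I5 RO
[26] I5 EX
[27] I5 WR R4
[28] I6→FPMUL
[29] I6 RO
[34] I6 EX
[35] I6 WR R0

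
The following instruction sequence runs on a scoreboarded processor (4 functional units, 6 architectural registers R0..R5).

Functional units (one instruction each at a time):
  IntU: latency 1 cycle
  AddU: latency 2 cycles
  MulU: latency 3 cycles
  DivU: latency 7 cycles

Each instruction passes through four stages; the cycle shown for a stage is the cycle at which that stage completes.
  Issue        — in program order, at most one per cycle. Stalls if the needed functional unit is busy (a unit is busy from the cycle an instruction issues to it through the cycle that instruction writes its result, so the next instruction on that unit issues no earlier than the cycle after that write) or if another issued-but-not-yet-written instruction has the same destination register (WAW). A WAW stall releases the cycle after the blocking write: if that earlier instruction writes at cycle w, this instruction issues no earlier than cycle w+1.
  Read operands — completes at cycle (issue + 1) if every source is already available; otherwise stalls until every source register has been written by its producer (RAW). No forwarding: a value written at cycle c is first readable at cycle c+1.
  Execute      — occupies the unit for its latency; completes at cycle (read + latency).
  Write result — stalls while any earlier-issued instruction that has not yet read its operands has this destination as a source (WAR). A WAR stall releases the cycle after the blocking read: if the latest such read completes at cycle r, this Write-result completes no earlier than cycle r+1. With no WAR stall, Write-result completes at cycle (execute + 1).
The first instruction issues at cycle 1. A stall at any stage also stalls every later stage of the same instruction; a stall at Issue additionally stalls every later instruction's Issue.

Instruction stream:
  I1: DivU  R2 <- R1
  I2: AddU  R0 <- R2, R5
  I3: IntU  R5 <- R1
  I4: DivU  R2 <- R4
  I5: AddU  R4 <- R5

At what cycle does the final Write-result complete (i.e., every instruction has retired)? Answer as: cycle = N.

cycle = 20

[1] I1 dispatched to DivU
[2] I1 operands ready; I2 dispatched to AddU
[3] I3 dispatched to IntU
[4] I3 operands ready
[5] I3 complete
[9] I1 complete
[10] R2←I1
[11] I2 operands ready; I4 dispatched to DivU
[12] R5←I3; I4 operands ready
[13] I2 complete
[14] R0←I2
[15] I5 dispatched to AddU
[16] I5 operands ready
[18] I5 complete
[19] I4 complete; R4←I5
[20] R2←I4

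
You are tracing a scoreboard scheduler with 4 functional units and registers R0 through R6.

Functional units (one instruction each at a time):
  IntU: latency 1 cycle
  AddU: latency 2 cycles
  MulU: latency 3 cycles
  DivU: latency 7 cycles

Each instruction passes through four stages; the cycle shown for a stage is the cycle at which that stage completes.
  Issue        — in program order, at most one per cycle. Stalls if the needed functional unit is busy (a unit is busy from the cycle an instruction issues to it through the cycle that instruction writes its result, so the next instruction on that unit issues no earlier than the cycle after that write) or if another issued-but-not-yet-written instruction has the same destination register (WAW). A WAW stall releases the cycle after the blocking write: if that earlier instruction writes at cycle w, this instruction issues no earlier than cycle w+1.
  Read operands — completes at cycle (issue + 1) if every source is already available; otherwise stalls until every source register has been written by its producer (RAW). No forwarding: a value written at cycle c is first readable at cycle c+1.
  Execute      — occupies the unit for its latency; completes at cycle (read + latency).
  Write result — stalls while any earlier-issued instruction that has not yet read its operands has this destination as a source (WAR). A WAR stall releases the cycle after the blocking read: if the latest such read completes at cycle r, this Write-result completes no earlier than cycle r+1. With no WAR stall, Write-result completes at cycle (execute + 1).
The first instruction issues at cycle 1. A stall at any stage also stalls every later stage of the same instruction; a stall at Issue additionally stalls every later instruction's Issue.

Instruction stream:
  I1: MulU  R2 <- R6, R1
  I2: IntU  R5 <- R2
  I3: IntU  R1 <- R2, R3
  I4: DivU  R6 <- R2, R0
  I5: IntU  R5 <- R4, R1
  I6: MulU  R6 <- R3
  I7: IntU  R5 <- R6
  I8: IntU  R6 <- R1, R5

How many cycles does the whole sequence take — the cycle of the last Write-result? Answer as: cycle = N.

cycle = 33

c1: I1 issues→MulU
c2: I1 reads; I2 issues→IntU
c5: I1 exec-done
c6: I1 writes R2
c7: I2 reads
c8: I2 exec-done
c9: I2 writes R5
c10: I3 issues→IntU
c11: I3 reads; I4 issues→DivU
c12: I3 exec-done; I4 reads
c13: I3 writes R1
c14: I5 issues→IntU
c15: I5 reads
c16: I5 exec-done
c17: I5 writes R5
c19: I4 exec-done
c20: I4 writes R6
c21: I6 issues→MulU
c22: I6 reads; I7 issues→IntU
c25: I6 exec-done
c26: I6 writes R6
c27: I7 reads
c28: I7 exec-done
c29: I7 writes R5
c30: I8 issues→IntU
c31: I8 reads
c32: I8 exec-done
c33: I8 writes R6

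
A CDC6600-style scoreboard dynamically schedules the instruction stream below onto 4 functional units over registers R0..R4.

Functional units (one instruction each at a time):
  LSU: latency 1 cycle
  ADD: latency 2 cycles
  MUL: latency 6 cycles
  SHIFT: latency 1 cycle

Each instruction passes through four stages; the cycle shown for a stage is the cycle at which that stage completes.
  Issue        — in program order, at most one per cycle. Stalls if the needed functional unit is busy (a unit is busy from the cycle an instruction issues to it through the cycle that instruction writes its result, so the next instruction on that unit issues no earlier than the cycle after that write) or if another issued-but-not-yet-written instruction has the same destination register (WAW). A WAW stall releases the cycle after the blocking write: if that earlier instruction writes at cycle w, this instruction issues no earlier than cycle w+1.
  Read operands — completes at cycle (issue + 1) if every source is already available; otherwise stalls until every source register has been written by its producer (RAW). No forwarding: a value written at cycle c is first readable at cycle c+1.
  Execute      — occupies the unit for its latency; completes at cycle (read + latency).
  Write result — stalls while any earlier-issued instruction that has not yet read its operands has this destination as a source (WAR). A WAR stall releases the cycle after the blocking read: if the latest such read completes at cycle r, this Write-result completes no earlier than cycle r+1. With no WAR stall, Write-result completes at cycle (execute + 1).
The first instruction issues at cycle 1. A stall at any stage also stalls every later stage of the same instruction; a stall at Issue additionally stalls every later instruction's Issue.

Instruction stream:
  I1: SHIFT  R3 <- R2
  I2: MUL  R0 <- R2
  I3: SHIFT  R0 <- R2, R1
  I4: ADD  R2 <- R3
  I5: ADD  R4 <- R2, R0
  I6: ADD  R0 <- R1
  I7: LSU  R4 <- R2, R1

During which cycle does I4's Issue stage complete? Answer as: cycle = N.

I1  is:1  ro:2  ex:3  wr:4
I2  is:2  ro:3  ex:9  wr:10
I3  is:11  ro:12  ex:13  wr:14  — WAW R0: wait I2 write@10
I4  is:12  ro:13  ex:15  wr:16
I5  is:17  ro:18  ex:20  wr:21  — struct: ADD busy until I4 writes@16
I6  is:22  ro:23  ex:25  wr:26  — struct: ADD busy until I5 writes@21
I7  is:23  ro:24  ex:25  wr:26

cycle = 12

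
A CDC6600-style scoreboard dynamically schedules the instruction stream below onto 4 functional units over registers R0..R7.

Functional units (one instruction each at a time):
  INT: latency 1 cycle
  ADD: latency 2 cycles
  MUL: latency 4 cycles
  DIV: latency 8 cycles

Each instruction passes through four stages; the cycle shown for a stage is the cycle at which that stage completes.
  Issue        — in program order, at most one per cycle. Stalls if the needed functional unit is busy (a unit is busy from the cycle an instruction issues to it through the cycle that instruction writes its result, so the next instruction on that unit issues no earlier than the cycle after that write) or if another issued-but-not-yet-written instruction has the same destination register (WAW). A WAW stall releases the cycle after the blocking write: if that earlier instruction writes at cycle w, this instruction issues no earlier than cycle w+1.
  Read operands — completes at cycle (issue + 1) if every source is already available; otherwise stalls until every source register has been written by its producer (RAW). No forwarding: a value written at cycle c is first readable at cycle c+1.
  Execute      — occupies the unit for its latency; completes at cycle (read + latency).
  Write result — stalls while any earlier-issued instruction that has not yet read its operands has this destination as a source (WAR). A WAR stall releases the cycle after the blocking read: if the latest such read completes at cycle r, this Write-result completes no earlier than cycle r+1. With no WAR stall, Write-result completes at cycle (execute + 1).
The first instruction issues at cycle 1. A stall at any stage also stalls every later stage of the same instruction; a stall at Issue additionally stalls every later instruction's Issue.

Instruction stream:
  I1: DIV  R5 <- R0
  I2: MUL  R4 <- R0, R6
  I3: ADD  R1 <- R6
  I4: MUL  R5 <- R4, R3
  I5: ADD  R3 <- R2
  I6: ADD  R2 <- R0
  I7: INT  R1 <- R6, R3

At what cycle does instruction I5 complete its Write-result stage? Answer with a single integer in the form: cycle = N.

cycle = 17

t=1  I1 issues→DIV
t=2  I1 reads · I2 issues→MUL
t=3  I2 reads · I3 issues→ADD
t=4  I3 reads
t=6  I3 exec-done
t=7  I2 exec-done · I3 writes R1
t=8  I2 writes R4
t=10  I1 exec-done
t=11  I1 writes R5
t=12  I4 issues→MUL
t=13  I4 reads · I5 issues→ADD
t=14  I5 reads
t=16  I5 exec-done
t=17  I4 exec-done · I5 writes R3
t=18  I4 writes R5 · I6 issues→ADD
t=19  I6 reads · I7 issues→INT
t=20  I7 reads
t=21  I6 exec-done · I7 exec-done
t=22  I6 writes R2 · I7 writes R1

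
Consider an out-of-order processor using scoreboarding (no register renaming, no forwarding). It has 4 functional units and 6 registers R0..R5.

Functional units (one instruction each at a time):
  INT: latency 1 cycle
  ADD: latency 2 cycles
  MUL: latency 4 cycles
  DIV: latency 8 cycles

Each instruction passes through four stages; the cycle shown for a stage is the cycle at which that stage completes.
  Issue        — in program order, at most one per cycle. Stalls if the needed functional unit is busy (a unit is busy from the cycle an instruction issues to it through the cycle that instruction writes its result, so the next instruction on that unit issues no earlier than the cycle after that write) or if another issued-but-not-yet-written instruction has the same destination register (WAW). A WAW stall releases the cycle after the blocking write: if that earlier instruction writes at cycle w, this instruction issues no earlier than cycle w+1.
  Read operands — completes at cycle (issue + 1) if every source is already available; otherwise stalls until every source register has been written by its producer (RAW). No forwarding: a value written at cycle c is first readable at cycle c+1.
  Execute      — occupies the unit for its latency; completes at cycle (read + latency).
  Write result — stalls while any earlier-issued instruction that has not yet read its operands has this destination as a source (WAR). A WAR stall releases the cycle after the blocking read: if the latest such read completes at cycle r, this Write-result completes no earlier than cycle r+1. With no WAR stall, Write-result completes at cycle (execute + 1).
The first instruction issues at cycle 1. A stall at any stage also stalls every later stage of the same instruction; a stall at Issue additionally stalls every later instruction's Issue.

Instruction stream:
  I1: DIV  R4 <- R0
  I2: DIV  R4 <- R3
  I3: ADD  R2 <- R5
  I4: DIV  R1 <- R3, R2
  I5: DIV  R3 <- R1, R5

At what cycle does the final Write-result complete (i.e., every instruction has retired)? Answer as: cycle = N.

cycle = 44

1) issue 1, read 2, done 10, write 11
2) issue 12, read 13, done 21, write 22  <struct: DIV busy until I1 writes@11>
3) issue 13, read 14, done 16, write 17
4) issue 23, read 24, done 32, write 33  <struct: DIV busy until I2 writes@22>
5) issue 34, read 35, done 43, write 44  <struct: DIV busy until I4 writes@33>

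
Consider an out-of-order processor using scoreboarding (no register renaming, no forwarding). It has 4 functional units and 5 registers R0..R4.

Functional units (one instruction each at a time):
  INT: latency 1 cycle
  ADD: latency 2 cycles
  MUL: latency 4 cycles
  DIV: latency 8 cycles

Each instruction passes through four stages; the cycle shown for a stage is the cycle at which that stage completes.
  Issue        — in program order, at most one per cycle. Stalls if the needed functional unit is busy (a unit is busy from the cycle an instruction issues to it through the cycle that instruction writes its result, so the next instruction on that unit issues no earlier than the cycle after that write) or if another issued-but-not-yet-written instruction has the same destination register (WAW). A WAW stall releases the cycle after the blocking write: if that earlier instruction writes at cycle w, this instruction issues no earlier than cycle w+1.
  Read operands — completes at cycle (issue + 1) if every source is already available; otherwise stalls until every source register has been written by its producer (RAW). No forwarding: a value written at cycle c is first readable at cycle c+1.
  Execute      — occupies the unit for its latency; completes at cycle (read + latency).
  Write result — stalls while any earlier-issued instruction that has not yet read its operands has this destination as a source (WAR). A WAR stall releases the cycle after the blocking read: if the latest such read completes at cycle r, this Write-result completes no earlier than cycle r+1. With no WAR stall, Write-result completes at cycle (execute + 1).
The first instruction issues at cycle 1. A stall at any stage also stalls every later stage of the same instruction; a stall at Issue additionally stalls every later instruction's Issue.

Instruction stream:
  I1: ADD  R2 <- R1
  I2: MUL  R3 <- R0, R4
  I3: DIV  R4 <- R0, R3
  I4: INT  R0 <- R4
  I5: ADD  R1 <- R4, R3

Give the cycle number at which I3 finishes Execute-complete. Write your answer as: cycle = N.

cycle = 17

[1] issue I1 (ADD)
[2] I1 read-ops, issue I2 (MUL)
[3] I2 read-ops, issue I3 (DIV)
[4] I1 finished on ADD, issue I4 (INT)
[5] I1→R2
[6] issue I5 (ADD)
[7] I2 finished on MUL
[8] I2→R3
[9] I3 read-ops
[17] I3 finished on DIV
[18] I3→R4
[19] I4 read-ops, I5 read-ops
[20] I4 finished on INT
[21] I4→R0, I5 finished on ADD
[22] I5→R1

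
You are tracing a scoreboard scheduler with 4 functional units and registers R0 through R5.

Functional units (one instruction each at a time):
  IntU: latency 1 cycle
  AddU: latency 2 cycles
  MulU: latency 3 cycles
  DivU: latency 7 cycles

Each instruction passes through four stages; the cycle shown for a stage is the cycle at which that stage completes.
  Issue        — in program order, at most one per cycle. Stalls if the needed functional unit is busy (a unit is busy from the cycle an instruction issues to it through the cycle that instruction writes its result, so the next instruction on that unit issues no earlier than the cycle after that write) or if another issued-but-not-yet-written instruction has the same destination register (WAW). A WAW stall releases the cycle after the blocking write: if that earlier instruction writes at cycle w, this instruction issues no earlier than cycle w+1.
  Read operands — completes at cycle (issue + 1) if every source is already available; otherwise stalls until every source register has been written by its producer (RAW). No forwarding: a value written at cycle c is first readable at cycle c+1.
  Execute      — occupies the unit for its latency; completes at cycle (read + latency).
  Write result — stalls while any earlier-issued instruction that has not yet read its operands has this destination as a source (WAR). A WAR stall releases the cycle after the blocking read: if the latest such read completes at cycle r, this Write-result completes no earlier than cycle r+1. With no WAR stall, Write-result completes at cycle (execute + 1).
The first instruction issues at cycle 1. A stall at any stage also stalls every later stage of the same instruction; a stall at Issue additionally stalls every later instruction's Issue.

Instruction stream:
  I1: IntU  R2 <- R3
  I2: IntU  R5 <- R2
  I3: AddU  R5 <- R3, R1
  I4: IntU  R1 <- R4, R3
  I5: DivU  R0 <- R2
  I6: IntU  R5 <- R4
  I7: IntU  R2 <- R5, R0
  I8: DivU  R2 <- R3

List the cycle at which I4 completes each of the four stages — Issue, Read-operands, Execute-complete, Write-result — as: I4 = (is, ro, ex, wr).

t=1  I1→IntU
t=2  I1 RO
t=3  I1 EX
t=4  I1 WR R2
t=5  I2→IntU
t=6  I2 RO
t=7  I2 EX
t=8  I2 WR R5
t=9  I3→AddU
t=10  I3 RO · I4→IntU
t=11  I4 RO · I5→DivU
t=12  I3 EX · I4 EX · I5 RO
t=13  I3 WR R5 · I4 WR R1
t=14  I6→IntU
t=15  I6 RO
t=16  I6 EX
t=17  I6 WR R5
t=18  I7→IntU
t=19  I5 EX
t=20  I5 WR R0
t=21  I7 RO
t=22  I7 EX
t=23  I7 WR R2
t=24  I8→DivU
t=25  I8 RO
t=32  I8 EX
t=33  I8 WR R2

I4 = (10, 11, 12, 13)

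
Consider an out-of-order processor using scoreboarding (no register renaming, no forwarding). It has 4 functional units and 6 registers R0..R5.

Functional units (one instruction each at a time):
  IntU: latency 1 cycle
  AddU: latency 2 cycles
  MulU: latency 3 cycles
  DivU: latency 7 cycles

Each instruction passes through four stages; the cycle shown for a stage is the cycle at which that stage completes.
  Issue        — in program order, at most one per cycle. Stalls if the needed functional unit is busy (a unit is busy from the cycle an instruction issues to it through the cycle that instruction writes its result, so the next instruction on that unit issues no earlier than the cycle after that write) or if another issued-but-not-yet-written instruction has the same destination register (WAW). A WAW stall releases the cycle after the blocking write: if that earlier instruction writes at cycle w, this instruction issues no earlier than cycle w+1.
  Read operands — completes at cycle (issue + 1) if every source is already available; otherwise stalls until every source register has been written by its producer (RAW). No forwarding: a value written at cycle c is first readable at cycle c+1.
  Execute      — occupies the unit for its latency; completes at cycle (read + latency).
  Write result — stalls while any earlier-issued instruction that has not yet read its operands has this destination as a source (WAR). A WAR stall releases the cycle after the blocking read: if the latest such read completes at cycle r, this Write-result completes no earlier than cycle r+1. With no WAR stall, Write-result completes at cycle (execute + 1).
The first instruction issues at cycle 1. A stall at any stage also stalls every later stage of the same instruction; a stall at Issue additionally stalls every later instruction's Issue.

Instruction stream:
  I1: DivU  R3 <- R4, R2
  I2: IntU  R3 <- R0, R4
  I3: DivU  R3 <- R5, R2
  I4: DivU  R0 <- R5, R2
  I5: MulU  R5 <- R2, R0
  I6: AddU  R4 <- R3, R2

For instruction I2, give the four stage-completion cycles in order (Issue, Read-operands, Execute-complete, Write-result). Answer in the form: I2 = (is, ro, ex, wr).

I1 -> (1, 2, 9, 10)
I2 -> (11, 12, 13, 14)  // WAW R3: wait I1 write@10
I3 -> (15, 16, 23, 24)  // WAW R3: wait I2 write@14
I4 -> (25, 26, 33, 34)  // struct: DivU busy until I3 writes@24
I5 -> (26, 35, 38, 39)  // RAW R0: wait I4 write@34
I6 -> (27, 28, 30, 31)

I2 = (11, 12, 13, 14)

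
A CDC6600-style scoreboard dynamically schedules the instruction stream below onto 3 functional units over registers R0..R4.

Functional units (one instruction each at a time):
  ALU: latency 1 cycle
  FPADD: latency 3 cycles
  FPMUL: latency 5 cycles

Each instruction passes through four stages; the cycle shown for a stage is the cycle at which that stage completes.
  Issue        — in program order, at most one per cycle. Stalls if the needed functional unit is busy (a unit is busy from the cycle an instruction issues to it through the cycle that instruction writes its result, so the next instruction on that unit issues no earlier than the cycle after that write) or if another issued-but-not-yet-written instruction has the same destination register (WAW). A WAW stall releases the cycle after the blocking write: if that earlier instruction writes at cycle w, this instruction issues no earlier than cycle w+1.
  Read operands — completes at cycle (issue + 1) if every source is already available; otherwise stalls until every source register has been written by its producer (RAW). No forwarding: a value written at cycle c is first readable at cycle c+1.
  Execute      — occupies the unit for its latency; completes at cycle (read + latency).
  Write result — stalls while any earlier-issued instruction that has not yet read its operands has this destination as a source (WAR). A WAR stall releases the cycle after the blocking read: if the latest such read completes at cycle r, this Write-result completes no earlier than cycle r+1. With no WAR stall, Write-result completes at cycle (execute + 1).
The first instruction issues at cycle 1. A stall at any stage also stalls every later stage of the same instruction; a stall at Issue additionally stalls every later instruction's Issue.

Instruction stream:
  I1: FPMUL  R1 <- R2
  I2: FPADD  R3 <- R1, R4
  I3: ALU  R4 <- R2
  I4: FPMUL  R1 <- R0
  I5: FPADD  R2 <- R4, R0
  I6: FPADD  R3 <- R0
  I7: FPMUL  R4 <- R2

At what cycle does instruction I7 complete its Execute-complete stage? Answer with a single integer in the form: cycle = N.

c1: I1→FPMUL
c2: I1 RO, I2→FPADD
c3: I3→ALU
c4: I3 RO
c5: I3 EX
c7: I1 EX
c8: I1 WR R1
c9: I2 RO, I4→FPMUL
c10: I3 WR R4, I4 RO
c12: I2 EX
c13: I2 WR R3
c14: I5→FPADD
c15: I4 EX, I5 RO
c16: I4 WR R1
c18: I5 EX
c19: I5 WR R2
c20: I6→FPADD
c21: I6 RO, I7→FPMUL
c22: I7 RO
c24: I6 EX
c25: I6 WR R3
c27: I7 EX
c28: I7 WR R4

cycle = 27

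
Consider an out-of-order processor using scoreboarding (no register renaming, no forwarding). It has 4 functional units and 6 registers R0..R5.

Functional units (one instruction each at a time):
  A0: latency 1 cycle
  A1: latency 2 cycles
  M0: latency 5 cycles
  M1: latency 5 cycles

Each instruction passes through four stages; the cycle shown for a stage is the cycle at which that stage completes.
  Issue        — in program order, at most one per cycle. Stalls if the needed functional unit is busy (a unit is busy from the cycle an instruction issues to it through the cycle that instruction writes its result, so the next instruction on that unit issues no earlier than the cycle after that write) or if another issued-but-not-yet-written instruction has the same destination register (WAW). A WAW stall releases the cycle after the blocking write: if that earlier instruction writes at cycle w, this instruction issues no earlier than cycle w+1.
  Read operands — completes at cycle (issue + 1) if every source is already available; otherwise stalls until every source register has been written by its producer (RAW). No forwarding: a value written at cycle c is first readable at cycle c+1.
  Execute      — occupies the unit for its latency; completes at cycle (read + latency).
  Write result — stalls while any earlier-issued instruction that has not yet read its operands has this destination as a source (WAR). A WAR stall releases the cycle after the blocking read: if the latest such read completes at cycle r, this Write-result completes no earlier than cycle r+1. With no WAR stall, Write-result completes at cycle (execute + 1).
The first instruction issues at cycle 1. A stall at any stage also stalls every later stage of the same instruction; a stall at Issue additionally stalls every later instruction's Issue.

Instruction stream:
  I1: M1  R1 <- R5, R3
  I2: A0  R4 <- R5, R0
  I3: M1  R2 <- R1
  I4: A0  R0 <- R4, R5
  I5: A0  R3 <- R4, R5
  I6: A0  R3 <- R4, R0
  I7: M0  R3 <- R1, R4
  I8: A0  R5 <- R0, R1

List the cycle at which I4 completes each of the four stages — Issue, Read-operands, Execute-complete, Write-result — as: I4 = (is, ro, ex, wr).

I4 = (10, 11, 12, 13)

[I1] 1/2/7/8
[I2] 2/3/4/5
[I3] 9/10/15/16  (struct: M1 busy until I1 writes@8)
[I4] 10/11/12/13
[I5] 14/15/16/17  (struct: A0 busy until I4 writes@13)
[I6] 18/19/20/21  (struct: A0 busy until I5 writes@17)
[I7] 22/23/28/29  (WAW R3: wait I6 write@21)
[I8] 23/24/25/26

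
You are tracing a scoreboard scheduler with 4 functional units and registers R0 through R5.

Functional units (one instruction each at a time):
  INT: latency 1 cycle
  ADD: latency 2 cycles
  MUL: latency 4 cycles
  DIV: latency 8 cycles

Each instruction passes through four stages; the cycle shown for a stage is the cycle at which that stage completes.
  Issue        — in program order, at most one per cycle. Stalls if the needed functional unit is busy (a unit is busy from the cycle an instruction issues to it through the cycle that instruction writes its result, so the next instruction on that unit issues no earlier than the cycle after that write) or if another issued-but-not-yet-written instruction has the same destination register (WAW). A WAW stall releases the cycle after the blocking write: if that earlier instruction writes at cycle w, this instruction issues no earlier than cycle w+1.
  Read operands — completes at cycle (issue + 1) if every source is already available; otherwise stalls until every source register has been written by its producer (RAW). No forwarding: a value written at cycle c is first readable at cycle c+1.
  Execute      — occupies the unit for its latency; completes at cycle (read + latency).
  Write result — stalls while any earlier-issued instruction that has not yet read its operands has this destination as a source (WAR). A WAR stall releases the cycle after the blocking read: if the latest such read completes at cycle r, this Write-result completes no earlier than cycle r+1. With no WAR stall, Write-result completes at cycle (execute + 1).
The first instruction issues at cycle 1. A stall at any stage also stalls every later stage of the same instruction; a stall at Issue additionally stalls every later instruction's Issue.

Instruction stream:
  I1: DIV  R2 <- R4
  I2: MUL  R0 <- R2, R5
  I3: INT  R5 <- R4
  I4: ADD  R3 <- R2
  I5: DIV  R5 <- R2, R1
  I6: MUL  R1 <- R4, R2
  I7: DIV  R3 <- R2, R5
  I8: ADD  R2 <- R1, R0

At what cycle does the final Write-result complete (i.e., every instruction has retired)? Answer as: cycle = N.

I1 -> (1, 2, 10, 11)
I2 -> (2, 12, 16, 17)  // RAW R2: wait I1 write@11
I3 -> (3, 4, 5, 13)  // WAR R5: wait I2 read@12
I4 -> (4, 12, 14, 15)  // RAW R2: wait I1 write@11
I5 -> (14, 15, 23, 24)  // WAW R5: wait I3 write@13
I6 -> (18, 19, 23, 24)  // struct: MUL busy until I2 writes@17
I7 -> (25, 26, 34, 35)  // struct: DIV busy until I5 writes@24
I8 -> (26, 27, 29, 30)

cycle = 35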